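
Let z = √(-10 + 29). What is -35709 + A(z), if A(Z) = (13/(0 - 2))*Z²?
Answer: -71665/2 ≈ -35833.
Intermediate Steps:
z = √19 ≈ 4.3589
A(Z) = -13*Z²/2 (A(Z) = (13/(-2))*Z² = (13*(-½))*Z² = -13*Z²/2)
-35709 + A(z) = -35709 - 13*(√19)²/2 = -35709 - 13/2*19 = -35709 - 247/2 = -71665/2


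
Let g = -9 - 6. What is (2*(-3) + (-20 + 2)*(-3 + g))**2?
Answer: 101124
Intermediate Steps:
g = -15
(2*(-3) + (-20 + 2)*(-3 + g))**2 = (2*(-3) + (-20 + 2)*(-3 - 15))**2 = (-6 - 18*(-18))**2 = (-6 + 324)**2 = 318**2 = 101124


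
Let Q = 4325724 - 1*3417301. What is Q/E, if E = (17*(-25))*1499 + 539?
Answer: -908423/636536 ≈ -1.4271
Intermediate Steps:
Q = 908423 (Q = 4325724 - 3417301 = 908423)
E = -636536 (E = -425*1499 + 539 = -637075 + 539 = -636536)
Q/E = 908423/(-636536) = 908423*(-1/636536) = -908423/636536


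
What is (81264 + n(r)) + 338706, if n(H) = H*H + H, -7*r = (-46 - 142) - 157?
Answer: 20699970/49 ≈ 4.2245e+5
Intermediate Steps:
r = 345/7 (r = -((-46 - 142) - 157)/7 = -(-188 - 157)/7 = -⅐*(-345) = 345/7 ≈ 49.286)
n(H) = H + H² (n(H) = H² + H = H + H²)
(81264 + n(r)) + 338706 = (81264 + 345*(1 + 345/7)/7) + 338706 = (81264 + (345/7)*(352/7)) + 338706 = (81264 + 121440/49) + 338706 = 4103376/49 + 338706 = 20699970/49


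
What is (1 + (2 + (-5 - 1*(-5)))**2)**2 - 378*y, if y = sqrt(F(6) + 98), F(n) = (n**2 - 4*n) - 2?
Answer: 25 - 2268*sqrt(3) ≈ -3903.3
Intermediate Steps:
F(n) = -2 + n**2 - 4*n
y = 6*sqrt(3) (y = sqrt((-2 + 6**2 - 4*6) + 98) = sqrt((-2 + 36 - 24) + 98) = sqrt(10 + 98) = sqrt(108) = 6*sqrt(3) ≈ 10.392)
(1 + (2 + (-5 - 1*(-5)))**2)**2 - 378*y = (1 + (2 + (-5 - 1*(-5)))**2)**2 - 2268*sqrt(3) = (1 + (2 + (-5 + 5))**2)**2 - 2268*sqrt(3) = (1 + (2 + 0)**2)**2 - 2268*sqrt(3) = (1 + 2**2)**2 - 2268*sqrt(3) = (1 + 4)**2 - 2268*sqrt(3) = 5**2 - 2268*sqrt(3) = 25 - 2268*sqrt(3)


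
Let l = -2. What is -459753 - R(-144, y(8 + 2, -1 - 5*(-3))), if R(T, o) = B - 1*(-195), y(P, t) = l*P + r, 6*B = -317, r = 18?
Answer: -2759371/6 ≈ -4.5990e+5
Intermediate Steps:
B = -317/6 (B = (1/6)*(-317) = -317/6 ≈ -52.833)
y(P, t) = 18 - 2*P (y(P, t) = -2*P + 18 = 18 - 2*P)
R(T, o) = 853/6 (R(T, o) = -317/6 - 1*(-195) = -317/6 + 195 = 853/6)
-459753 - R(-144, y(8 + 2, -1 - 5*(-3))) = -459753 - 1*853/6 = -459753 - 853/6 = -2759371/6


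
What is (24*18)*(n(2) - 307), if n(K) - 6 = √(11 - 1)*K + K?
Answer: -129168 + 864*√10 ≈ -1.2644e+5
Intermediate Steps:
n(K) = 6 + K + K*√10 (n(K) = 6 + (√(11 - 1)*K + K) = 6 + (√10*K + K) = 6 + (K*√10 + K) = 6 + (K + K*√10) = 6 + K + K*√10)
(24*18)*(n(2) - 307) = (24*18)*((6 + 2 + 2*√10) - 307) = 432*((8 + 2*√10) - 307) = 432*(-299 + 2*√10) = -129168 + 864*√10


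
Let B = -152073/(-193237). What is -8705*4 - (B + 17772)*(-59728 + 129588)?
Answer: -239931120697160/193237 ≈ -1.2416e+9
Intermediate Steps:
B = 152073/193237 (B = -152073*(-1/193237) = 152073/193237 ≈ 0.78698)
-8705*4 - (B + 17772)*(-59728 + 129588) = -8705*4 - (152073/193237 + 17772)*(-59728 + 129588) = -34820 - 3434360037*69860/193237 = -34820 - 1*239924392184820/193237 = -34820 - 239924392184820/193237 = -239931120697160/193237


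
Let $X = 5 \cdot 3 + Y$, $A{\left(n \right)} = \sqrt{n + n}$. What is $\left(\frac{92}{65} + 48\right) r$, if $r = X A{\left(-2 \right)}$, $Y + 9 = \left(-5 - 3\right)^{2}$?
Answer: $\frac{89936 i}{13} \approx 6918.2 i$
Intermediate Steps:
$Y = 55$ ($Y = -9 + \left(-5 - 3\right)^{2} = -9 + \left(-8\right)^{2} = -9 + 64 = 55$)
$A{\left(n \right)} = \sqrt{2} \sqrt{n}$ ($A{\left(n \right)} = \sqrt{2 n} = \sqrt{2} \sqrt{n}$)
$X = 70$ ($X = 5 \cdot 3 + 55 = 15 + 55 = 70$)
$r = 140 i$ ($r = 70 \sqrt{2} \sqrt{-2} = 70 \sqrt{2} i \sqrt{2} = 70 \cdot 2 i = 140 i \approx 140.0 i$)
$\left(\frac{92}{65} + 48\right) r = \left(\frac{92}{65} + 48\right) 140 i = \frac{3212 \cdot 140 i}{65} = \frac{89936 i}{13}$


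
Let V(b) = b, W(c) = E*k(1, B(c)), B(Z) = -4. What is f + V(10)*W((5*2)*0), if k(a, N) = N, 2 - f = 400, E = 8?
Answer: -718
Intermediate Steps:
f = -398 (f = 2 - 1*400 = 2 - 400 = -398)
W(c) = -32 (W(c) = 8*(-4) = -32)
f + V(10)*W((5*2)*0) = -398 + 10*(-32) = -398 - 320 = -718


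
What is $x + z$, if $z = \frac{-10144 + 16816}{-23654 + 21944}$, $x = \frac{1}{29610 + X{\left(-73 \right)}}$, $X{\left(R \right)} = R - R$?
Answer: $- \frac{2195069}{562590} \approx -3.9017$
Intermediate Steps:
$X{\left(R \right)} = 0$
$x = \frac{1}{29610}$ ($x = \frac{1}{29610 + 0} = \frac{1}{29610} \approx 3.3772 \cdot 10^{-5}$)
$z = - \frac{1112}{285}$ ($z = \frac{6672}{-1710} = 6672 \left(- \frac{1}{1710}\right) = - \frac{1112}{285} \approx -3.9018$)
$x + z = \frac{1}{29610} - \frac{1112}{285} = - \frac{2195069}{562590}$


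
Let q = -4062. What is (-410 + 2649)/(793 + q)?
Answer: -2239/3269 ≈ -0.68492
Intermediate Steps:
(-410 + 2649)/(793 + q) = (-410 + 2649)/(793 - 4062) = 2239/(-3269) = 2239*(-1/3269) = -2239/3269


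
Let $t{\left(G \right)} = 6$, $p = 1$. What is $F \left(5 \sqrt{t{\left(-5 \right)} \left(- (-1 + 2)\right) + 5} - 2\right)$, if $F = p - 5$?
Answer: $8 - 20 i \approx 8.0 - 20.0 i$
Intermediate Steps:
$F = -4$ ($F = 1 - 5 = -4$)
$F \left(5 \sqrt{t{\left(-5 \right)} \left(- (-1 + 2)\right) + 5} - 2\right) = - 4 \left(5 \sqrt{6 \left(- (-1 + 2)\right) + 5} - 2\right) = - 4 \left(5 \sqrt{6 \left(\left(-1\right) 1\right) + 5} - 2\right) = - 4 \left(5 \sqrt{6 \left(-1\right) + 5} - 2\right) = - 4 \left(5 \sqrt{-6 + 5} - 2\right) = - 4 \left(5 \sqrt{-1} - 2\right) = - 4 \left(5 i - 2\right) = - 4 \left(-2 + 5 i\right) = 8 - 20 i$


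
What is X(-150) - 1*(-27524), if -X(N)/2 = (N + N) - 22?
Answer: 28168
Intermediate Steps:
X(N) = 44 - 4*N (X(N) = -2*((N + N) - 22) = -2*(2*N - 22) = -2*(-22 + 2*N) = 44 - 4*N)
X(-150) - 1*(-27524) = (44 - 4*(-150)) - 1*(-27524) = (44 + 600) + 27524 = 644 + 27524 = 28168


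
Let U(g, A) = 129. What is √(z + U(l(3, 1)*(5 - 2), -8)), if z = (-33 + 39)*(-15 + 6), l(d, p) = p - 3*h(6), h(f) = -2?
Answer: 5*√3 ≈ 8.6602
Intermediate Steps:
l(d, p) = 6 + p (l(d, p) = p - 3*(-2) = p + 6 = 6 + p)
z = -54 (z = 6*(-9) = -54)
√(z + U(l(3, 1)*(5 - 2), -8)) = √(-54 + 129) = √75 = 5*√3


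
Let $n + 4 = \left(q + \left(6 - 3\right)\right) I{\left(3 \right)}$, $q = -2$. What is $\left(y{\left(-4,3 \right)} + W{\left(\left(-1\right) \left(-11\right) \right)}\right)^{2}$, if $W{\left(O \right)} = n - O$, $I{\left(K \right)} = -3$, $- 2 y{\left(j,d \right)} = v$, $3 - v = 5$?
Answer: $289$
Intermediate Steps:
$v = -2$ ($v = 3 - 5 = -2$)
$y{\left(j,d \right)} = 1$ ($y{\left(j,d \right)} = \left(- \frac{1}{2}\right) \left(-2\right) = 1$)
$n = -7$ ($n = -4 + \left(-2 + \left(6 - 3\right)\right) \left(-3\right) = -4 + \left(-2 + 3\right) \left(-3\right) = -4 + 1 \left(-3\right) = -4 - 3 = -7$)
$W{\left(O \right)} = -7 - O$
$\left(y{\left(-4,3 \right)} + W{\left(\left(-1\right) \left(-11\right) \right)}\right)^{2} = \left(1 - \left(7 - -11\right)\right)^{2} = \left(1 - 18\right)^{2} = \left(-17\right)^{2} = 289$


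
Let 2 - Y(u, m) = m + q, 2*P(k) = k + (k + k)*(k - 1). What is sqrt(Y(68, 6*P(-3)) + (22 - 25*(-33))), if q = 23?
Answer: sqrt(763) ≈ 27.622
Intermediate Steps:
P(k) = k/2 + k*(-1 + k) (P(k) = (k + (k + k)*(k - 1))/2 = (k + (2*k)*(-1 + k))/2 = (k + 2*k*(-1 + k))/2 = k/2 + k*(-1 + k))
Y(u, m) = -21 - m (Y(u, m) = 2 - (m + 23) = 2 - (23 + m) = 2 + (-23 - m) = -21 - m)
sqrt(Y(68, 6*P(-3)) + (22 - 25*(-33))) = sqrt((-21 - 6*(-3*(-1/2 - 3))) + (22 - 25*(-33))) = sqrt((-21 - 6*(-3*(-7/2))) + (22 + 825)) = sqrt((-21 - 6*21/2) + 847) = sqrt((-21 - 1*63) + 847) = sqrt((-21 - 63) + 847) = sqrt(-84 + 847) = sqrt(763)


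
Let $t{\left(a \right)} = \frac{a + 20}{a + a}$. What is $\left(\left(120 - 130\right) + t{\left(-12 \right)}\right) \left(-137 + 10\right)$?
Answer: $\frac{3937}{3} \approx 1312.3$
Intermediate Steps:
$t{\left(a \right)} = \frac{20 + a}{2 a}$
$\left(\left(120 - 130\right) + t{\left(-12 \right)}\right) \left(-137 + 10\right) = \left(\left(120 - 130\right) + \frac{20 - 12}{2 \left(-12\right)}\right) \left(-137 + 10\right) = \left(-10 + \frac{1}{2} \left(- \frac{1}{12}\right) 8\right) \left(-127\right) = \left(-10 - \frac{1}{3}\right) \left(-127\right) = \left(- \frac{31}{3}\right) \left(-127\right) = \frac{3937}{3}$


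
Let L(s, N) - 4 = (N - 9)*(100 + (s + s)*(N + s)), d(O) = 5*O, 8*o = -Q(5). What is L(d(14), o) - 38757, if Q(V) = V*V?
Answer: -2455773/16 ≈ -1.5349e+5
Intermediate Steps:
Q(V) = V²
o = -25/8 (o = (-1*5²)/8 = (-1*25)/8 = (⅛)*(-25) = -25/8 ≈ -3.1250)
L(s, N) = 4 + (-9 + N)*(100 + 2*s*(N + s)) (L(s, N) = 4 + (N - 9)*(100 + (s + s)*(N + s)) = 4 + (-9 + N)*(100 + (2*s)*(N + s)) = 4 + (-9 + N)*(100 + 2*s*(N + s)))
L(d(14), o) - 38757 = (-896 - 18*(5*14)² + 100*(-25/8) - 18*(-25/8)*5*14 + 2*(-25/8)*(5*14)² + 2*(5*14)*(-25/8)²) - 38757 = (-896 - 18*70² - 625/2 - 18*(-25/8)*70 + 2*(-25/8)*70² + 2*70*(625/64)) - 38757 = (-896 - 18*4900 - 625/2 + 7875/2 + 2*(-25/8)*4900 + 21875/16) - 38757 = (-896 - 88200 - 625/2 + 7875/2 - 30625 + 21875/16) - 38757 = -1835661/16 - 38757 = -2455773/16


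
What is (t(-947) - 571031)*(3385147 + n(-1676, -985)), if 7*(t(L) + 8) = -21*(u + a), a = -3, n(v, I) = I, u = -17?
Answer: -1932285434598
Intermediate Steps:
t(L) = 52 (t(L) = -8 + (-21*(-17 - 3))/7 = -8 + (-21*(-20))/7 = -8 + (⅐)*420 = -8 + 60 = 52)
(t(-947) - 571031)*(3385147 + n(-1676, -985)) = (52 - 571031)*(3385147 - 985) = -570979*3384162 = -1932285434598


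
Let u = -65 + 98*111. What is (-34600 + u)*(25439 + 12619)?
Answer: -905285646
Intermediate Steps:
u = 10813 (u = -65 + 10878 = 10813)
(-34600 + u)*(25439 + 12619) = (-34600 + 10813)*(25439 + 12619) = -23787*38058 = -905285646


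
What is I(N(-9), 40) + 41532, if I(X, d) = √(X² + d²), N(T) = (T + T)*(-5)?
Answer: 41532 + 10*√97 ≈ 41631.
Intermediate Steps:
N(T) = -10*T (N(T) = (2*T)*(-5) = -10*T)
I(N(-9), 40) + 41532 = √((-10*(-9))² + 40²) + 41532 = √(90² + 1600) + 41532 = √(8100 + 1600) + 41532 = √9700 + 41532 = 10*√97 + 41532 = 41532 + 10*√97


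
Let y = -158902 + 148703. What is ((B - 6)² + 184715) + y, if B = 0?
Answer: 174552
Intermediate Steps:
y = -10199
((B - 6)² + 184715) + y = ((0 - 6)² + 184715) - 10199 = ((-6)² + 184715) - 10199 = (36 + 184715) - 10199 = 184751 - 10199 = 174552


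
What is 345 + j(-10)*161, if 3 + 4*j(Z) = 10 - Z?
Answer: 4117/4 ≈ 1029.3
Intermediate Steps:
j(Z) = 7/4 - Z/4 (j(Z) = -3/4 + (10 - Z)/4 = -3/4 + (5/2 - Z/4) = 7/4 - Z/4)
345 + j(-10)*161 = 345 + (7/4 - 1/4*(-10))*161 = 345 + (7/4 + 5/2)*161 = 345 + (17/4)*161 = 345 + 2737/4 = 4117/4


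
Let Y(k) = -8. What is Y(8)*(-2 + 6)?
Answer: -32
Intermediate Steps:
Y(8)*(-2 + 6) = -8*(-2 + 6) = -8*4 = -32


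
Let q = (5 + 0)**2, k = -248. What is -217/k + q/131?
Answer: 1117/1048 ≈ 1.0658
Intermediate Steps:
q = 25 (q = 5**2 = 25)
-217/k + q/131 = -217/(-248) + 25/131 = -217*(-1/248) + 25*(1/131) = 7/8 + 25/131 = 1117/1048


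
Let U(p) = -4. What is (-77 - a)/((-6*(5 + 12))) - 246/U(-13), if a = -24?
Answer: 3163/51 ≈ 62.020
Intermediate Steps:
(-77 - a)/((-6*(5 + 12))) - 246/U(-13) = (-77 - 1*(-24))/((-6*(5 + 12))) - 246/(-4) = (-77 + 24)/((-6*17)) - 246*(-¼) = -53/(-102) + 123/2 = -53*(-1/102) + 123/2 = 53/102 + 123/2 = 3163/51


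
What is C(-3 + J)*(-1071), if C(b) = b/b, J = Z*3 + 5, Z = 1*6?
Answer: -1071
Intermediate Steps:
Z = 6
J = 23 (J = 6*3 + 5 = 18 + 5 = 23)
C(b) = 1
C(-3 + J)*(-1071) = 1*(-1071) = -1071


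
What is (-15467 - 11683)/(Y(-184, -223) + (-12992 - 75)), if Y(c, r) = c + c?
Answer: 5430/2687 ≈ 2.0208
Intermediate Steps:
Y(c, r) = 2*c
(-15467 - 11683)/(Y(-184, -223) + (-12992 - 75)) = (-15467 - 11683)/(2*(-184) + (-12992 - 75)) = -27150/(-368 - 13067) = -27150/(-13435) = -27150*(-1/13435) = 5430/2687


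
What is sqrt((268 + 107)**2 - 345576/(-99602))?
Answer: sqrt(348778236405813)/49801 ≈ 375.00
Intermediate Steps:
sqrt((268 + 107)**2 - 345576/(-99602)) = sqrt(375**2 - 345576*(-1/99602)) = sqrt(140625 + 172788/49801) = sqrt(7003438413/49801) = sqrt(348778236405813)/49801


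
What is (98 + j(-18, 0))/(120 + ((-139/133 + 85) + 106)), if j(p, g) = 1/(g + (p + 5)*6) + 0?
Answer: 1016519/3215472 ≈ 0.31613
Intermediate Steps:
j(p, g) = 1/(30 + g + 6*p) (j(p, g) = 1/(g + (5 + p)*6) + 0 = 1/(g + (30 + 6*p)) + 0 = 1/(30 + g + 6*p) + 0 = 1/(30 + g + 6*p))
(98 + j(-18, 0))/(120 + ((-139/133 + 85) + 106)) = (98 + 1/(30 + 0 + 6*(-18)))/(120 + ((-139/133 + 85) + 106)) = (98 + 1/(30 + 0 - 108))/(120 + ((-139*1/133 + 85) + 106)) = (98 + 1/(-78))/(120 + ((-139/133 + 85) + 106)) = (98 - 1/78)/(120 + (11166/133 + 106)) = 7643/(78*(120 + 25264/133)) = 7643/(78*(41224/133)) = (7643/78)*(133/41224) = 1016519/3215472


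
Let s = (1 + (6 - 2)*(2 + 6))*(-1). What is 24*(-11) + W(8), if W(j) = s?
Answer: -297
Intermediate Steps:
s = -33 (s = (1 + 4*8)*(-1) = (1 + 32)*(-1) = 33*(-1) = -33)
W(j) = -33
24*(-11) + W(8) = 24*(-11) - 33 = -264 - 33 = -297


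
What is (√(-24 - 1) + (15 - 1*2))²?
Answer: 144 + 130*I ≈ 144.0 + 130.0*I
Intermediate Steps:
(√(-24 - 1) + (15 - 1*2))² = (√(-25) + (15 - 2))² = (5*I + 13)² = (13 + 5*I)²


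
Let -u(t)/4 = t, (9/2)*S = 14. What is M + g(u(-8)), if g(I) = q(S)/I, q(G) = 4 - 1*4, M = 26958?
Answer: 26958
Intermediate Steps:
S = 28/9 (S = (2/9)*14 = 28/9 ≈ 3.1111)
u(t) = -4*t
q(G) = 0 (q(G) = 4 - 4 = 0)
g(I) = 0 (g(I) = 0/I = 0)
M + g(u(-8)) = 26958 + 0 = 26958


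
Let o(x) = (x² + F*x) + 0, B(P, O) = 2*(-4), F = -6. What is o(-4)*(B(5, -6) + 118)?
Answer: 4400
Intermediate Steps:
B(P, O) = -8
o(x) = x² - 6*x (o(x) = (x² - 6*x) + 0 = x² - 6*x)
o(-4)*(B(5, -6) + 118) = (-4*(-6 - 4))*(-8 + 118) = -4*(-10)*110 = 40*110 = 4400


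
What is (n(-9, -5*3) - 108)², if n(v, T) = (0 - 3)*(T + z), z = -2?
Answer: 3249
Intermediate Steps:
n(v, T) = 6 - 3*T (n(v, T) = (0 - 3)*(T - 2) = -3*(-2 + T) = 6 - 3*T)
(n(-9, -5*3) - 108)² = ((6 - (-15)*3) - 108)² = ((6 - 3*(-15)) - 108)² = ((6 + 45) - 108)² = (51 - 108)² = (-57)² = 3249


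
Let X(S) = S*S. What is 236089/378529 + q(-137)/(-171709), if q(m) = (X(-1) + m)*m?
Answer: 33485853773/64996836061 ≈ 0.51519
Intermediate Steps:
X(S) = S**2
q(m) = m*(1 + m) (q(m) = ((-1)**2 + m)*m = (1 + m)*m = m*(1 + m))
236089/378529 + q(-137)/(-171709) = 236089/378529 - 137*(1 - 137)/(-171709) = 236089*(1/378529) - 137*(-136)*(-1/171709) = 236089/378529 + 18632*(-1/171709) = 236089/378529 - 18632/171709 = 33485853773/64996836061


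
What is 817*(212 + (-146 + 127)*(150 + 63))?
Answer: -3133195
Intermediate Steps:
817*(212 + (-146 + 127)*(150 + 63)) = 817*(212 - 19*213) = 817*(212 - 4047) = 817*(-3835) = -3133195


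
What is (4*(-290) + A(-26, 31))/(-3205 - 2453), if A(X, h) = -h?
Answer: 397/1886 ≈ 0.21050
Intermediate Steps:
(4*(-290) + A(-26, 31))/(-3205 - 2453) = (4*(-290) - 1*31)/(-3205 - 2453) = (-1160 - 31)/(-5658) = -1191*(-1/5658) = 397/1886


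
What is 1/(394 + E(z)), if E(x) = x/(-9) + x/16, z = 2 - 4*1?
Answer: 72/28375 ≈ 0.0025374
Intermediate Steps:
z = -2 (z = 2 - 4 = -2)
E(x) = -7*x/144 (E(x) = x*(-⅑) + x*(1/16) = -x/9 + x/16 = -7*x/144)
1/(394 + E(z)) = 1/(394 - 7/144*(-2)) = 1/(394 + 7/72) = 1/(28375/72) = 72/28375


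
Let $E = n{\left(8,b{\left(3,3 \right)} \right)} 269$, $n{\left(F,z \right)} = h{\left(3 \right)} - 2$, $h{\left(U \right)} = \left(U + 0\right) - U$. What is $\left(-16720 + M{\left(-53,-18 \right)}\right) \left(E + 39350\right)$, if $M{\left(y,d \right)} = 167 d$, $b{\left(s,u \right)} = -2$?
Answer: $-765605512$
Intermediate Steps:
$h{\left(U \right)} = 0$ ($h{\left(U \right)} = U - U = 0$)
$n{\left(F,z \right)} = -2$ ($n{\left(F,z \right)} = 0 - 2 = -2$)
$E = -538$ ($E = \left(-2\right) 269 = -538$)
$\left(-16720 + M{\left(-53,-18 \right)}\right) \left(E + 39350\right) = \left(-16720 + 167 \left(-18\right)\right) \left(-538 + 39350\right) = \left(-16720 - 3006\right) 38812 = \left(-19726\right) 38812 = -765605512$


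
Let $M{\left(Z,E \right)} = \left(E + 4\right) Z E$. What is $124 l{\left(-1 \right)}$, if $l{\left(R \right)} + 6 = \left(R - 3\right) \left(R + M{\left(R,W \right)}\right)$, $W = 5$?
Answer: $22072$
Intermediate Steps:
$M{\left(Z,E \right)} = E Z \left(4 + E\right)$ ($M{\left(Z,E \right)} = \left(4 + E\right) E Z = E Z \left(4 + E\right)$)
$l{\left(R \right)} = -6 + 46 R \left(-3 + R\right)$ ($l{\left(R \right)} = -6 + \left(R - 3\right) \left(R + 5 R \left(4 + 5\right)\right) = -6 + \left(-3 + R\right) \left(R + 5 R 9\right) = -6 + \left(-3 + R\right) \left(R + 45 R\right) = -6 + \left(-3 + R\right) 46 R = -6 + 46 R \left(-3 + R\right)$)
$124 l{\left(-1 \right)} = 124 \left(-6 - -138 + 46 \left(-1\right)^{2}\right) = 124 \left(-6 + 138 + 46 \cdot 1\right) = 124 \left(-6 + 138 + 46\right) = 124 \cdot 178 = 22072$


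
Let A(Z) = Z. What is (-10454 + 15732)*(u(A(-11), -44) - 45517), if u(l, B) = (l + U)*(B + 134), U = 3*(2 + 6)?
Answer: -234063466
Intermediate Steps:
U = 24 (U = 3*8 = 24)
u(l, B) = (24 + l)*(134 + B) (u(l, B) = (l + 24)*(B + 134) = (24 + l)*(134 + B))
(-10454 + 15732)*(u(A(-11), -44) - 45517) = (-10454 + 15732)*((3216 + 24*(-44) + 134*(-11) - 44*(-11)) - 45517) = 5278*((3216 - 1056 - 1474 + 484) - 45517) = 5278*(1170 - 45517) = 5278*(-44347) = -234063466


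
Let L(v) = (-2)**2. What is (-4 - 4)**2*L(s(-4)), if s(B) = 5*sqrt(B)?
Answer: 256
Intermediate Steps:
L(v) = 4
(-4 - 4)**2*L(s(-4)) = (-4 - 4)**2*4 = (-8)**2*4 = 64*4 = 256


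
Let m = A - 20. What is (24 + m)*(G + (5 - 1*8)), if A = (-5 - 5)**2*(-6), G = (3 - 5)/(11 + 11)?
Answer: 20264/11 ≈ 1842.2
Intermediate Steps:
G = -1/11 (G = -2/22 = -2*1/22 = -1/11 ≈ -0.090909)
A = -600 (A = (-10)**2*(-6) = 100*(-6) = -600)
m = -620 (m = -600 - 20 = -620)
(24 + m)*(G + (5 - 1*8)) = (24 - 620)*(-1/11 + (5 - 1*8)) = -596*(-1/11 + (5 - 8)) = -596*(-1/11 - 3) = -596*(-34/11) = 20264/11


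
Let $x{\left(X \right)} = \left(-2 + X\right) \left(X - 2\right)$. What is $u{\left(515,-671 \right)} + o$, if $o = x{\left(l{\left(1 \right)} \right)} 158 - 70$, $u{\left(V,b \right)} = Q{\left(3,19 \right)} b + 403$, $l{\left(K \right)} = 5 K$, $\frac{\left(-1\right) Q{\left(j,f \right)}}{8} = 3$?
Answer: $17859$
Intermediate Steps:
$Q{\left(j,f \right)} = -24$ ($Q{\left(j,f \right)} = \left(-8\right) 3 = -24$)
$u{\left(V,b \right)} = 403 - 24 b$ ($u{\left(V,b \right)} = - 24 b + 403 = 403 - 24 b$)
$x{\left(X \right)} = \left(-2 + X\right)^{2}$ ($x{\left(X \right)} = \left(-2 + X\right) \left(-2 + X\right) = \left(-2 + X\right)^{2}$)
$o = 1352$ ($o = \left(-2 + 5 \cdot 1\right)^{2} \cdot 158 - 70 = \left(-2 + 5\right)^{2} \cdot 158 - 70 = 3^{2} \cdot 158 - 70 = 9 \cdot 158 - 70 = 1422 - 70 = 1352$)
$u{\left(515,-671 \right)} + o = \left(403 - -16104\right) + 1352 = \left(403 + 16104\right) + 1352 = 16507 + 1352 = 17859$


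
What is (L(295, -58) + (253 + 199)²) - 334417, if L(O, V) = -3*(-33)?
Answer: -130014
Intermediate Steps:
L(O, V) = 99
(L(295, -58) + (253 + 199)²) - 334417 = (99 + (253 + 199)²) - 334417 = (99 + 452²) - 334417 = (99 + 204304) - 334417 = 204403 - 334417 = -130014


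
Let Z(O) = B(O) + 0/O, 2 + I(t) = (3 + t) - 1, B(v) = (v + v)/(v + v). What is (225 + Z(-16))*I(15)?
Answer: 3390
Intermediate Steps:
B(v) = 1 (B(v) = (2*v)/((2*v)) = (2*v)*(1/(2*v)) = 1)
I(t) = t (I(t) = -2 + ((3 + t) - 1) = -2 + (2 + t) = t)
Z(O) = 1 (Z(O) = 1 + 0/O = 1 + 0 = 1)
(225 + Z(-16))*I(15) = (225 + 1)*15 = 226*15 = 3390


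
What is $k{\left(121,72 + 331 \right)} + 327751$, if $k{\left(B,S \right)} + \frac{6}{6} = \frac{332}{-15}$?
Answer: $\frac{4915918}{15} \approx 3.2773 \cdot 10^{5}$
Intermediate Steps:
$k{\left(B,S \right)} = - \frac{347}{15}$ ($k{\left(B,S \right)} = -1 + \frac{332}{-15} = -1 + 332 \left(- \frac{1}{15}\right) = -1 - \frac{332}{15} = - \frac{347}{15}$)
$k{\left(121,72 + 331 \right)} + 327751 = - \frac{347}{15} + 327751 = \frac{4915918}{15}$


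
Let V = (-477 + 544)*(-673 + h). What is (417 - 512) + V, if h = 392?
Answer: -18922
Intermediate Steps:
V = -18827 (V = (-477 + 544)*(-673 + 392) = 67*(-281) = -18827)
(417 - 512) + V = (417 - 512) - 18827 = -95 - 18827 = -18922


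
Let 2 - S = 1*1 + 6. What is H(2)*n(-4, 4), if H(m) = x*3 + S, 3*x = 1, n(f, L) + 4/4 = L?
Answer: -12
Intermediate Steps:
n(f, L) = -1 + L
S = -5 (S = 2 - (1*1 + 6) = 2 - (1 + 6) = 2 - 1*7 = 2 - 7 = -5)
x = ⅓ (x = (⅓)*1 = ⅓ ≈ 0.33333)
H(m) = -4 (H(m) = (⅓)*3 - 5 = 1 - 5 = -4)
H(2)*n(-4, 4) = -4*(-1 + 4) = -4*3 = -12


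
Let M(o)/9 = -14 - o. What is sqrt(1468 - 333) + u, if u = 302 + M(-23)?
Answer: 383 + sqrt(1135) ≈ 416.69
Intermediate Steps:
M(o) = -126 - 9*o (M(o) = 9*(-14 - o) = -126 - 9*o)
u = 383 (u = 302 + (-126 - 9*(-23)) = 302 + (-126 + 207) = 302 + 81 = 383)
sqrt(1468 - 333) + u = sqrt(1468 - 333) + 383 = sqrt(1135) + 383 = 383 + sqrt(1135)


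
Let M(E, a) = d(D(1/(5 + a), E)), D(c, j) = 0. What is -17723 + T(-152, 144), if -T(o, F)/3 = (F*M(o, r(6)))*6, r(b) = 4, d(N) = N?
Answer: -17723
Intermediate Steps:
M(E, a) = 0
T(o, F) = 0 (T(o, F) = -3*F*0*6 = -0*6 = -3*0 = 0)
-17723 + T(-152, 144) = -17723 + 0 = -17723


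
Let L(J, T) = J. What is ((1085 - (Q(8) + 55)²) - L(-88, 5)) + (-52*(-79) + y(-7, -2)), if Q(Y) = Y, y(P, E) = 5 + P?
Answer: 1310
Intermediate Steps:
((1085 - (Q(8) + 55)²) - L(-88, 5)) + (-52*(-79) + y(-7, -2)) = ((1085 - (8 + 55)²) - 1*(-88)) + (-52*(-79) + (5 - 7)) = ((1085 - 1*63²) + 88) + (4108 - 2) = ((1085 - 1*3969) + 88) + 4106 = ((1085 - 3969) + 88) + 4106 = (-2884 + 88) + 4106 = -2796 + 4106 = 1310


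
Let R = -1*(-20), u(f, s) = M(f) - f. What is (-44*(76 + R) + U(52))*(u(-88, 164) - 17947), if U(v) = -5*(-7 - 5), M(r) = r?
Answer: 74731308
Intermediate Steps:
U(v) = 60 (U(v) = -5*(-12) = 60)
u(f, s) = 0 (u(f, s) = f - f = 0)
R = 20
(-44*(76 + R) + U(52))*(u(-88, 164) - 17947) = (-44*(76 + 20) + 60)*(0 - 17947) = (-44*96 + 60)*(-17947) = (-4224 + 60)*(-17947) = -4164*(-17947) = 74731308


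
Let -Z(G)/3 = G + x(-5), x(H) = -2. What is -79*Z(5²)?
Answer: 5451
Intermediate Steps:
Z(G) = 6 - 3*G (Z(G) = -3*(G - 2) = -3*(-2 + G) = 6 - 3*G)
-79*Z(5²) = -79*(6 - 3*5²) = -79*(6 - 3*25) = -79*(6 - 75) = -79*(-69) = 5451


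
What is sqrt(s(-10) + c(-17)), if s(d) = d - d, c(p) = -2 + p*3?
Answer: I*sqrt(53) ≈ 7.2801*I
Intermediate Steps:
c(p) = -2 + 3*p
s(d) = 0
sqrt(s(-10) + c(-17)) = sqrt(0 + (-2 + 3*(-17))) = sqrt(0 + (-2 - 51)) = sqrt(0 - 53) = sqrt(-53) = I*sqrt(53)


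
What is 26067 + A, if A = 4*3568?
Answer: 40339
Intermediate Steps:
A = 14272
26067 + A = 26067 + 14272 = 40339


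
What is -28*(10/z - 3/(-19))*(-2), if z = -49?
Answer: -344/133 ≈ -2.5865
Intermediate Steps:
-28*(10/z - 3/(-19))*(-2) = -28*(10/(-49) - 3/(-19))*(-2) = -28*(10*(-1/49) - 3*(-1/19))*(-2) = -28*(-10/49 + 3/19)*(-2) = -28*(-43/931)*(-2) = (172/133)*(-2) = -344/133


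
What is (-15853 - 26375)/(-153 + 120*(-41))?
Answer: 14076/1691 ≈ 8.3241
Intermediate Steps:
(-15853 - 26375)/(-153 + 120*(-41)) = -42228/(-153 - 4920) = -42228/(-5073) = -42228*(-1/5073) = 14076/1691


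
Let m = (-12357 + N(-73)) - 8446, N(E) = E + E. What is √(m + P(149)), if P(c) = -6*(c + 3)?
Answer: 3*I*√2429 ≈ 147.85*I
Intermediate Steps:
N(E) = 2*E
P(c) = -18 - 6*c (P(c) = -6*(3 + c) = -18 - 6*c)
m = -20949 (m = (-12357 + 2*(-73)) - 8446 = (-12357 - 146) - 8446 = -12503 - 8446 = -20949)
√(m + P(149)) = √(-20949 + (-18 - 6*149)) = √(-20949 + (-18 - 894)) = √(-20949 - 912) = √(-21861) = 3*I*√2429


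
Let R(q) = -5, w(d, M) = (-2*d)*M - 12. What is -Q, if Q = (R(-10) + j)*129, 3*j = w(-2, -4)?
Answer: 1849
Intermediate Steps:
w(d, M) = -12 - 2*M*d (w(d, M) = -2*M*d - 12 = -12 - 2*M*d)
j = -28/3 (j = (-12 - 2*(-4)*(-2))/3 = (-12 - 16)/3 = (1/3)*(-28) = -28/3 ≈ -9.3333)
Q = -1849 (Q = (-5 - 28/3)*129 = -43/3*129 = -1849)
-Q = -1*(-1849) = 1849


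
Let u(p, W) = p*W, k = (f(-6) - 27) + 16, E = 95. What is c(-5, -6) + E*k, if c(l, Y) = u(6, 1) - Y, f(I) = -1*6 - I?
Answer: -1033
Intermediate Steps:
f(I) = -6 - I
k = -11 (k = ((-6 - 1*(-6)) - 27) + 16 = ((-6 + 6) - 27) + 16 = (0 - 27) + 16 = -27 + 16 = -11)
u(p, W) = W*p
c(l, Y) = 6 - Y (c(l, Y) = 1*6 - Y = 6 - Y)
c(-5, -6) + E*k = (6 - 1*(-6)) + 95*(-11) = (6 + 6) - 1045 = 12 - 1045 = -1033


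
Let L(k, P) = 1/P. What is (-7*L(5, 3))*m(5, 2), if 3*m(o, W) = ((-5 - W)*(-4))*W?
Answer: -392/9 ≈ -43.556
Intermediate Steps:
m(o, W) = W*(20 + 4*W)/3 (m(o, W) = (((-5 - W)*(-4))*W)/3 = ((20 + 4*W)*W)/3 = (W*(20 + 4*W))/3 = W*(20 + 4*W)/3)
(-7*L(5, 3))*m(5, 2) = (-7/3)*((4/3)*2*(5 + 2)) = (-7*⅓)*((4/3)*2*7) = -7/3*56/3 = -392/9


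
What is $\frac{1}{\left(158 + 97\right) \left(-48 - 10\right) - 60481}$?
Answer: $- \frac{1}{75271} \approx -1.3285 \cdot 10^{-5}$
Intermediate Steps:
$\frac{1}{\left(158 + 97\right) \left(-48 - 10\right) - 60481} = \frac{1}{255 \left(-58\right) - 60481} = \frac{1}{-14790 - 60481} = \frac{1}{-75271} = - \frac{1}{75271}$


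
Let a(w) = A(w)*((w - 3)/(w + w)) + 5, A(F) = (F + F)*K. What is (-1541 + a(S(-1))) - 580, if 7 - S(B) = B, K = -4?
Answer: -2136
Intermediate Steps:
S(B) = 7 - B
A(F) = -8*F (A(F) = (F + F)*(-4) = (2*F)*(-4) = -8*F)
a(w) = 17 - 4*w (a(w) = (-8*w)*((w - 3)/(w + w)) + 5 = (-8*w)*((-3 + w)/((2*w))) + 5 = (-8*w)*((-3 + w)*(1/(2*w))) + 5 = (-8*w)*((-3 + w)/(2*w)) + 5 = (12 - 4*w) + 5 = 17 - 4*w)
(-1541 + a(S(-1))) - 580 = (-1541 + (17 - 4*(7 - 1*(-1)))) - 580 = (-1541 + (17 - 4*(7 + 1))) - 580 = (-1541 + (17 - 4*8)) - 580 = (-1541 + (17 - 32)) - 580 = (-1541 - 15) - 580 = -1556 - 580 = -2136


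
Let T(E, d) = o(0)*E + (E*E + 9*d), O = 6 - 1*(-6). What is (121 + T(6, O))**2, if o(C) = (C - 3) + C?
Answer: 61009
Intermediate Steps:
o(C) = -3 + 2*C (o(C) = (-3 + C) + C = -3 + 2*C)
O = 12 (O = 6 + 6 = 12)
T(E, d) = E**2 - 3*E + 9*d (T(E, d) = (-3 + 2*0)*E + (E*E + 9*d) = (-3 + 0)*E + (E**2 + 9*d) = -3*E + (E**2 + 9*d) = E**2 - 3*E + 9*d)
(121 + T(6, O))**2 = (121 + (6**2 - 3*6 + 9*12))**2 = (121 + (36 - 18 + 108))**2 = (121 + 126)**2 = 247**2 = 61009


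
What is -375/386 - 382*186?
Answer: -27426447/386 ≈ -71053.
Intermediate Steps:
-375/386 - 382*186 = -375*1/386 - 71052 = -375/386 - 71052 = -27426447/386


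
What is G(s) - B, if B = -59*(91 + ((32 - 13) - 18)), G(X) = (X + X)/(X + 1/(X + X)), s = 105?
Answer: 119736928/22051 ≈ 5430.0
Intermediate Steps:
G(X) = 2*X/(X + 1/(2*X)) (G(X) = (2*X)/(X + 1/(2*X)) = 2*X/(X + 1/(2*X)))
B = -5428 (B = -59*(91 + (19 - 18)) = -59*(91 + 1) = -59*92 = -5428)
G(s) - B = 4*105²/(1 + 2*105²) - 1*(-5428) = 4*11025/(1 + 2*11025) + 5428 = 4*11025/(1 + 22050) + 5428 = 4*11025/22051 + 5428 = 4*11025*(1/22051) + 5428 = 44100/22051 + 5428 = 119736928/22051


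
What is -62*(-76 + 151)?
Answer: -4650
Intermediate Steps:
-62*(-76 + 151) = -62*75 = -4650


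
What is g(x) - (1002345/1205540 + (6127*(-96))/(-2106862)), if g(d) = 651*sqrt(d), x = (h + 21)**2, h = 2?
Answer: 3802719786740697/253990641548 ≈ 14972.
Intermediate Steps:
x = 529 (x = (2 + 21)**2 = 23**2 = 529)
g(x) - (1002345/1205540 + (6127*(-96))/(-2106862)) = 651*sqrt(529) - (1002345/1205540 + (6127*(-96))/(-2106862)) = 651*23 - (1002345*(1/1205540) - 588192*(-1/2106862)) = 14973 - (200469/241108 + 294096/1053431) = 14973 - 1*282089157507/253990641548 = 14973 - 282089157507/253990641548 = 3802719786740697/253990641548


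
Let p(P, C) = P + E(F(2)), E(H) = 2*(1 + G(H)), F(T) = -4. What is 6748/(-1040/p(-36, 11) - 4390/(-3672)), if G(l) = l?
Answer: 86725296/333605 ≈ 259.96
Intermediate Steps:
E(H) = 2 + 2*H (E(H) = 2*(1 + H) = 2 + 2*H)
p(P, C) = -6 + P (p(P, C) = P + (2 + 2*(-4)) = P + (2 - 8) = P - 6 = -6 + P)
6748/(-1040/p(-36, 11) - 4390/(-3672)) = 6748/(-1040/(-6 - 36) - 4390/(-3672)) = 6748/(-1040/(-42) - 4390*(-1/3672)) = 6748/(-1040*(-1/42) + 2195/1836) = 6748/(520/21 + 2195/1836) = 6748/(333605/12852) = 6748*(12852/333605) = 86725296/333605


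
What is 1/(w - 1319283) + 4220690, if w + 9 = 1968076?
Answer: 2738316140961/648784 ≈ 4.2207e+6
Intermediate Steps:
w = 1968067 (w = -9 + 1968076 = 1968067)
1/(w - 1319283) + 4220690 = 1/(1968067 - 1319283) + 4220690 = 1/648784 + 4220690 = 2738316140961/648784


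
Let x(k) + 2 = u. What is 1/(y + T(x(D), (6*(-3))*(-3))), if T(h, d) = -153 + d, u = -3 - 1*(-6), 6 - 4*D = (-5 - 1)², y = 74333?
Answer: 1/74234 ≈ 1.3471e-5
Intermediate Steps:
D = -15/2 (D = 3/2 - (-5 - 1)²/4 = 3/2 - ¼*(-6)² = 3/2 - ¼*36 = 3/2 - 9 = -15/2 ≈ -7.5000)
u = 3 (u = -3 + 6 = 3)
x(k) = 1 (x(k) = -2 + 3 = 1)
1/(y + T(x(D), (6*(-3))*(-3))) = 1/(74333 + (-153 + (6*(-3))*(-3))) = 1/(74333 + (-153 - 18*(-3))) = 1/(74333 + (-153 + 54)) = 1/(74333 - 99) = 1/74234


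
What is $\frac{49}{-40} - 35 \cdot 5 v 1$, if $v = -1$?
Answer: $\frac{6951}{40} \approx 173.77$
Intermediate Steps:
$\frac{49}{-40} - 35 \cdot 5 v 1 = \frac{49}{-40} - 35 \cdot 5 \left(-1\right) 1 = 49 \left(- \frac{1}{40}\right) - 35 \left(\left(-5\right) 1\right) = - \frac{49}{40} - -175 = - \frac{49}{40} + 175 = \frac{6951}{40}$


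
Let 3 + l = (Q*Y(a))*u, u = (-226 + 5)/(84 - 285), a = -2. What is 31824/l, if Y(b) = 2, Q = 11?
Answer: 6396624/4259 ≈ 1501.9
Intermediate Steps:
u = 221/201 (u = -221/(-201) = -221*(-1/201) = 221/201 ≈ 1.0995)
l = 4259/201 (l = -3 + (11*2)*(221/201) = -3 + 22*(221/201) = -3 + 4862/201 = 4259/201 ≈ 21.189)
31824/l = 31824/(4259/201) = 31824*(201/4259) = 6396624/4259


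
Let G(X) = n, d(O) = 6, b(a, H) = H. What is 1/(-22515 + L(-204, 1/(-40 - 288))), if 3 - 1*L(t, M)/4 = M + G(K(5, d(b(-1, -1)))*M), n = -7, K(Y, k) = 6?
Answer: -82/1842949 ≈ -4.4494e-5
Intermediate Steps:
G(X) = -7
L(t, M) = 40 - 4*M (L(t, M) = 12 - 4*(M - 7) = 12 - 4*(-7 + M) = 12 + (28 - 4*M) = 40 - 4*M)
1/(-22515 + L(-204, 1/(-40 - 288))) = 1/(-22515 + (40 - 4/(-40 - 288))) = 1/(-22515 + (40 - 4/(-328))) = 1/(-22515 + (40 - 4*(-1/328))) = 1/(-22515 + (40 + 1/82)) = 1/(-22515 + 3281/82) = 1/(-1842949/82) = -82/1842949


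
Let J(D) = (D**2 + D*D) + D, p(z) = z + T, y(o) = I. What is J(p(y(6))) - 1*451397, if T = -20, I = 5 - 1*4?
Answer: -450694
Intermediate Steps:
I = 1 (I = 5 - 4 = 1)
y(o) = 1
p(z) = -20 + z (p(z) = z - 20 = -20 + z)
J(D) = D + 2*D**2 (J(D) = (D**2 + D**2) + D = 2*D**2 + D = D + 2*D**2)
J(p(y(6))) - 1*451397 = (-20 + 1)*(1 + 2*(-20 + 1)) - 1*451397 = -19*(1 + 2*(-19)) - 451397 = -19*(1 - 38) - 451397 = -19*(-37) - 451397 = 703 - 451397 = -450694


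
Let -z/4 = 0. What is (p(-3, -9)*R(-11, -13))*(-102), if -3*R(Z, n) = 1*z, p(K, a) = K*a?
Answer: 0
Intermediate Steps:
z = 0 (z = -4*0 = 0)
R(Z, n) = 0 (R(Z, n) = -0/3 = -⅓*0 = 0)
(p(-3, -9)*R(-11, -13))*(-102) = (-3*(-9)*0)*(-102) = (27*0)*(-102) = 0*(-102) = 0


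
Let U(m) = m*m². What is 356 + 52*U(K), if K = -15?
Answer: -175144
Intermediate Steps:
U(m) = m³
356 + 52*U(K) = 356 + 52*(-15)³ = 356 + 52*(-3375) = 356 - 175500 = -175144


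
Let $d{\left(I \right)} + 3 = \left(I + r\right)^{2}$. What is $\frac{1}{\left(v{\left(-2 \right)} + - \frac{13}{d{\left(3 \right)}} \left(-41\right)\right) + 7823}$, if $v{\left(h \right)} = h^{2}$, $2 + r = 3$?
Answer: $\frac{1}{7868} \approx 0.0001271$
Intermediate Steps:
$r = 1$ ($r = -2 + 3 = 1$)
$d{\left(I \right)} = -3 + \left(1 + I\right)^{2}$ ($d{\left(I \right)} = -3 + \left(I + 1\right)^{2} = -3 + \left(1 + I\right)^{2}$)
$\frac{1}{\left(v{\left(-2 \right)} + - \frac{13}{d{\left(3 \right)}} \left(-41\right)\right) + 7823} = \frac{1}{\left(\left(-2\right)^{2} + - \frac{13}{-3 + \left(1 + 3\right)^{2}} \left(-41\right)\right) + 7823} = \frac{1}{\left(4 + - \frac{13}{-3 + 4^{2}} \left(-41\right)\right) + 7823} = \frac{1}{\left(4 + - \frac{13}{-3 + 16} \left(-41\right)\right) + 7823} = \frac{1}{\left(4 + - \frac{13}{13} \left(-41\right)\right) + 7823} = \frac{1}{\left(4 + \left(-13\right) \frac{1}{13} \left(-41\right)\right) + 7823} = \frac{1}{\left(4 - -41\right) + 7823} = \frac{1}{\left(4 + 41\right) + 7823} = \frac{1}{45 + 7823} = \frac{1}{7868}$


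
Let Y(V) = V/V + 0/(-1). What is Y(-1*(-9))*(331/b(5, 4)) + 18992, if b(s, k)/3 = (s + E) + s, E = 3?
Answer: 741019/39 ≈ 19001.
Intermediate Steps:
b(s, k) = 9 + 6*s (b(s, k) = 3*((s + 3) + s) = 3*((3 + s) + s) = 3*(3 + 2*s) = 9 + 6*s)
Y(V) = 1 (Y(V) = 1 + 0*(-1) = 1 + 0 = 1)
Y(-1*(-9))*(331/b(5, 4)) + 18992 = 1*(331/(9 + 6*5)) + 18992 = 1*(331/(9 + 30)) + 18992 = 1*(331/39) + 18992 = 331/39 + 18992 = 741019/39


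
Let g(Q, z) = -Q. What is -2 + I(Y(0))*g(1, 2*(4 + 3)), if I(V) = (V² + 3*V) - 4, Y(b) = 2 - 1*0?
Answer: -8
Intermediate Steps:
Y(b) = 2 (Y(b) = 2 + 0 = 2)
I(V) = -4 + V² + 3*V
-2 + I(Y(0))*g(1, 2*(4 + 3)) = -2 + (-4 + 2² + 3*2)*(-1*1) = -2 + (-4 + 4 + 6)*(-1) = -2 + 6*(-1) = -2 - 6 = -8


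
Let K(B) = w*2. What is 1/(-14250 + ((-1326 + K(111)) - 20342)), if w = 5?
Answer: -1/35908 ≈ -2.7849e-5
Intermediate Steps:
K(B) = 10 (K(B) = 5*2 = 10)
1/(-14250 + ((-1326 + K(111)) - 20342)) = 1/(-14250 + ((-1326 + 10) - 20342)) = 1/(-14250 + (-1316 - 20342)) = 1/(-14250 - 21658) = 1/(-35908) = -1/35908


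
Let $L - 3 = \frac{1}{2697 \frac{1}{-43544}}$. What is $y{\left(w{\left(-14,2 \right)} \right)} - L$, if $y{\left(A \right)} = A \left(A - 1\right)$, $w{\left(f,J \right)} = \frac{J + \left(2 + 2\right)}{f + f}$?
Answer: $\frac{7086335}{528612} \approx 13.406$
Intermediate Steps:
$w{\left(f,J \right)} = \frac{4 + J}{2 f}$ ($w{\left(f,J \right)} = \frac{J + 4}{2 f} = \left(4 + J\right) \frac{1}{2 f} = \frac{4 + J}{2 f}$)
$L = - \frac{35453}{2697}$ ($L = 3 + \frac{1}{2697 \frac{1}{-43544}} = 3 + \frac{1}{2697 \left(- \frac{1}{43544}\right)} = 3 + \frac{1}{- \frac{2697}{43544}} = 3 - \frac{43544}{2697} = - \frac{35453}{2697} \approx -13.145$)
$y{\left(A \right)} = A \left(-1 + A\right)$
$y{\left(w{\left(-14,2 \right)} \right)} - L = \frac{4 + 2}{2 \left(-14\right)} \left(-1 + \frac{4 + 2}{2 \left(-14\right)}\right) - - \frac{35453}{2697} = \frac{1}{2} \left(- \frac{1}{14}\right) 6 \left(-1 + \frac{1}{2} \left(- \frac{1}{14}\right) 6\right) + \frac{35453}{2697} = - \frac{3 \left(-1 - \frac{3}{14}\right)}{14} + \frac{35453}{2697} = \left(- \frac{3}{14}\right) \left(- \frac{17}{14}\right) + \frac{35453}{2697} = \frac{51}{196} + \frac{35453}{2697} = \frac{7086335}{528612}$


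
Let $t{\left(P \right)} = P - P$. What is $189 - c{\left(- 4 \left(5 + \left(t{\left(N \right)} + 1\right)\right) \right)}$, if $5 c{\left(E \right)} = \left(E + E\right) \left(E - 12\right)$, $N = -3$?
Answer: $- \frac{783}{5} \approx -156.6$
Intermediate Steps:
$t{\left(P \right)} = 0$
$c{\left(E \right)} = \frac{2 E \left(-12 + E\right)}{5}$ ($c{\left(E \right)} = \frac{\left(E + E\right) \left(E - 12\right)}{5} = \frac{2 E \left(-12 + E\right)}{5}$)
$189 - c{\left(- 4 \left(5 + \left(t{\left(N \right)} + 1\right)\right) \right)} = 189 - \frac{2 \left(- 4 \left(5 + \left(0 + 1\right)\right)\right) \left(-12 - 4 \left(5 + \left(0 + 1\right)\right)\right)}{5} = 189 - \frac{2 \left(- 4 \left(5 + 1\right)\right) \left(-12 - 4 \left(5 + 1\right)\right)}{5} = 189 - \frac{2 \left(\left(-4\right) 6\right) \left(-12 - 24\right)}{5} = 189 - \frac{2}{5} \left(-24\right) \left(-12 - 24\right) = 189 - \frac{2}{5} \left(-24\right) \left(-36\right) = 189 - \frac{1728}{5} = - \frac{783}{5}$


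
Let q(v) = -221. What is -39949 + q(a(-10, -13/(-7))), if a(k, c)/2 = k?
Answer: -40170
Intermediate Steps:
a(k, c) = 2*k
-39949 + q(a(-10, -13/(-7))) = -39949 - 221 = -40170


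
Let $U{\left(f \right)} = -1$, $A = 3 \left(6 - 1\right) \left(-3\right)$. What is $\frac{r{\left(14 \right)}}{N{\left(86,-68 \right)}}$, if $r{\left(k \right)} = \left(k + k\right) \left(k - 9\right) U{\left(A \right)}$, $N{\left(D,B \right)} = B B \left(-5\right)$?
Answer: $\frac{7}{1156} \approx 0.0060554$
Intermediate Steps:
$A = -45$ ($A = 3 \cdot 5 \left(-3\right) = 15 \left(-3\right) = -45$)
$N{\left(D,B \right)} = - 5 B^{2}$ ($N{\left(D,B \right)} = B^{2} \left(-5\right) = - 5 B^{2}$)
$r{\left(k \right)} = - 2 k \left(-9 + k\right)$ ($r{\left(k \right)} = \left(k + k\right) \left(k - 9\right) \left(-1\right) = 2 k \left(-9 + k\right) \left(-1\right) = - 2 k \left(-9 + k\right)$)
$\frac{r{\left(14 \right)}}{N{\left(86,-68 \right)}} = \frac{2 \cdot 14 \left(9 - 14\right)}{\left(-5\right) \left(-68\right)^{2}} = \frac{2 \cdot 14 \left(9 - 14\right)}{\left(-5\right) 4624} = \frac{2 \cdot 14 \left(-5\right)}{-23120} = \left(-140\right) \left(- \frac{1}{23120}\right) = \frac{7}{1156}$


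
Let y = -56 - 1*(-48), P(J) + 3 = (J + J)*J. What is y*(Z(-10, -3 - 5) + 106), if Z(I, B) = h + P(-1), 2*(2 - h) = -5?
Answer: -876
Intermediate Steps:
h = 9/2 (h = 2 - ½*(-5) = 2 + 5/2 = 9/2 ≈ 4.5000)
P(J) = -3 + 2*J² (P(J) = -3 + (J + J)*J = -3 + (2*J)*J = -3 + 2*J²)
y = -8 (y = -56 + 48 = -8)
Z(I, B) = 7/2 (Z(I, B) = 9/2 + (-3 + 2*(-1)²) = 9/2 + (-3 + 2*1) = 9/2 + (-3 + 2) = 9/2 - 1 = 7/2)
y*(Z(-10, -3 - 5) + 106) = -8*(7/2 + 106) = -8*219/2 = -876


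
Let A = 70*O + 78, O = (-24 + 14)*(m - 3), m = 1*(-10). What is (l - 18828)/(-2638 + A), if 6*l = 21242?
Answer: -45863/19620 ≈ -2.3376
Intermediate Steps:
l = 10621/3 (l = (1/6)*21242 = 10621/3 ≈ 3540.3)
m = -10
O = 130 (O = (-24 + 14)*(-10 - 3) = -10*(-13) = 130)
A = 9178 (A = 70*130 + 78 = 9100 + 78 = 9178)
(l - 18828)/(-2638 + A) = (10621/3 - 18828)/(-2638 + 9178) = -45863/3/6540 = -45863/3*1/6540 = -45863/19620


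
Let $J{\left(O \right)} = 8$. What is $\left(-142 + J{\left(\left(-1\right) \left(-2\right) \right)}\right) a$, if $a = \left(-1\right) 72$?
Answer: $9648$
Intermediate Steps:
$a = -72$
$\left(-142 + J{\left(\left(-1\right) \left(-2\right) \right)}\right) a = \left(-142 + 8\right) \left(-72\right) = \left(-134\right) \left(-72\right) = 9648$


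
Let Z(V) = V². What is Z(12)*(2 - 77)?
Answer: -10800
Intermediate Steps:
Z(12)*(2 - 77) = 12²*(2 - 77) = 144*(-75) = -10800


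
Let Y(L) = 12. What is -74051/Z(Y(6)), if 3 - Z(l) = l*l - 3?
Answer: 74051/138 ≈ 536.60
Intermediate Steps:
Z(l) = 6 - l**2 (Z(l) = 3 - (l*l - 3) = 3 - (l**2 - 3) = 3 - (-3 + l**2) = 3 + (3 - l**2) = 6 - l**2)
-74051/Z(Y(6)) = -74051/(6 - 1*12**2) = -74051/(6 - 1*144) = -74051/(6 - 144) = -74051/(-138) = -74051*(-1/138) = 74051/138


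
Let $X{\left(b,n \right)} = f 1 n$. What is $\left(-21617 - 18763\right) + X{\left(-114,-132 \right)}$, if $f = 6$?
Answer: $-41172$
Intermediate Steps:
$X{\left(b,n \right)} = 6 n$ ($X{\left(b,n \right)} = 6 \cdot 1 n = 6 n$)
$\left(-21617 - 18763\right) + X{\left(-114,-132 \right)} = \left(-21617 - 18763\right) + 6 \left(-132\right) = -40380 - 792 = -41172$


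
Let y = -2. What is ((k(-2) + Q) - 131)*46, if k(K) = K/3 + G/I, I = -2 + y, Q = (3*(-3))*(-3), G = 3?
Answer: -29095/6 ≈ -4849.2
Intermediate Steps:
Q = 27 (Q = -9*(-3) = 27)
I = -4 (I = -2 - 2 = -4)
k(K) = -3/4 + K/3 (k(K) = K/3 + 3/(-4) = K*(1/3) + 3*(-1/4) = K/3 - 3/4 = -3/4 + K/3)
((k(-2) + Q) - 131)*46 = (((-3/4 + (1/3)*(-2)) + 27) - 131)*46 = (((-3/4 - 2/3) + 27) - 131)*46 = ((-17/12 + 27) - 131)*46 = (307/12 - 131)*46 = -1265/12*46 = -29095/6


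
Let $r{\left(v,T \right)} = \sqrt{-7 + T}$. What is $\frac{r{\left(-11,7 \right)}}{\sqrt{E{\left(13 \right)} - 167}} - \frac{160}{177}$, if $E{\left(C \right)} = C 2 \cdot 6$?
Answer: $- \frac{160}{177} \approx -0.90395$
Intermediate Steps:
$E{\left(C \right)} = 12 C$ ($E{\left(C \right)} = 2 C 6 = 12 C$)
$\frac{r{\left(-11,7 \right)}}{\sqrt{E{\left(13 \right)} - 167}} - \frac{160}{177} = \frac{\sqrt{-7 + 7}}{\sqrt{12 \cdot 13 - 167}} - \frac{160}{177} = \frac{\sqrt{0}}{\sqrt{156 - 167}} - \frac{160}{177} = \frac{0}{\sqrt{-11}} - \frac{160}{177} = \frac{0}{i \sqrt{11}} - \frac{160}{177} = 0 \left(- \frac{i \sqrt{11}}{11}\right) - \frac{160}{177} = 0 - \frac{160}{177} = - \frac{160}{177}$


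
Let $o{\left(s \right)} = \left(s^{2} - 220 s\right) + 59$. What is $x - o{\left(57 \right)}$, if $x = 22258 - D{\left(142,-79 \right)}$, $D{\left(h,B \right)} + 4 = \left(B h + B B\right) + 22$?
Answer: $36449$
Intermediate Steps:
$D{\left(h,B \right)} = 18 + B^{2} + B h$ ($D{\left(h,B \right)} = -4 + \left(\left(B h + B B\right) + 22\right) = -4 + \left(\left(B h + B^{2}\right) + 22\right) = -4 + \left(\left(B^{2} + B h\right) + 22\right) = -4 + \left(22 + B^{2} + B h\right) = 18 + B^{2} + B h$)
$o{\left(s \right)} = 59 + s^{2} - 220 s$
$x = 27217$ ($x = 22258 - \left(18 + \left(-79\right)^{2} - 11218\right) = 22258 - \left(18 + 6241 - 11218\right) = 22258 - -4959 = 22258 + 4959 = 27217$)
$x - o{\left(57 \right)} = 27217 - \left(59 + 57^{2} - 12540\right) = 27217 - \left(59 + 3249 - 12540\right) = 27217 - -9232 = 27217 + 9232 = 36449$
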